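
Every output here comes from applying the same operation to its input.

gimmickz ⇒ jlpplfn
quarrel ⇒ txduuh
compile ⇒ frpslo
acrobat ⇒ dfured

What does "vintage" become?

ylqwdj

Each output is the input with this applied: delete the last character, then shift every letter 3 places forward in the alphabet (wrapping around).
Working it through for "vintage": intermediate "vintag", final "ylqwdj".
(Check on "gimmickz": → "gimmick" → "jlpplfn" ✓)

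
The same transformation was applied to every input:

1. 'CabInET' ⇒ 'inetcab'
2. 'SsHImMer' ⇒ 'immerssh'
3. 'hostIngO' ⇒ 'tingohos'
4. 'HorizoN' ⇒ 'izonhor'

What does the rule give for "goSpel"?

pelgos

Rule — move the first 3 characters to the end (rotate left by 3), then convert every letter to lowercase.
"goSpel" → "pelgoS" → "pelgos".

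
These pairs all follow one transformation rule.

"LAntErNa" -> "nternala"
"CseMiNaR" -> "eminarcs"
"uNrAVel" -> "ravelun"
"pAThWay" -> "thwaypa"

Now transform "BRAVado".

avadobr

Each output is the input with this applied: move the first 2 characters to the end (rotate left by 2), then convert every letter to lowercase.
Working it through for "BRAVado": intermediate "AVadoBR", final "avadobr".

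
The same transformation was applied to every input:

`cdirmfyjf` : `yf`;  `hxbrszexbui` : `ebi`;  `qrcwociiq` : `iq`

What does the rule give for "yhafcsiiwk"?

iw

Looking at the pairs, the operation is to keep every other character starting from the first (positions 1st, 3rd, 5th, ...), then delete the first 3 characters.
Applying both steps to "yhafcsiiwk": "yaciw", then "iw".
(Check on "cdirmfyjf": → "cimyf" → "yf" ✓)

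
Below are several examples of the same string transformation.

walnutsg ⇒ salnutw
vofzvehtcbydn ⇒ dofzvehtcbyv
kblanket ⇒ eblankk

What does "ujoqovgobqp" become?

Looking at the pairs, the operation is to delete the last character, then swap the first and last characters.
"ujoqovgobqp" → "qjoqovgobu".

qjoqovgobu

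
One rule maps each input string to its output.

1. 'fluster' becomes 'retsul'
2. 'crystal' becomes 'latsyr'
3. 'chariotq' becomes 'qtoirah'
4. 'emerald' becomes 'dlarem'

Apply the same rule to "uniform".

Looking at the pairs, the operation is to delete the first character, then reverse the string.
Starting from "uniform": after the first operation, "niform"; after the second, "mrofin".

mrofin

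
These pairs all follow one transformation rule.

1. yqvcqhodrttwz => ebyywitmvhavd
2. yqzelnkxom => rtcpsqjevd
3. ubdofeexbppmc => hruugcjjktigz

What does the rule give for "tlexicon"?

Looking at the pairs, the operation is to shift every letter 5 places forward in the alphabet (wrapping around), then reverse the string.
Working it through for "tlexicon": intermediate "yqjcnhts", final "sthncjqy".

sthncjqy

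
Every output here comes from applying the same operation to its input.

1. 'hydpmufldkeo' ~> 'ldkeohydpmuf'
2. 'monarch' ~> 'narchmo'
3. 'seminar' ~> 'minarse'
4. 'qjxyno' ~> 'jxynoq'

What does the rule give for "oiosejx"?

osejxoi

In each case the input is transformed by: move the last 3 characters to the front (rotate right by 3), then move the last 2 characters to the front (rotate right by 2).
On "oiosejx": the first step gives "ejxoios", and the second then gives "osejxoi".
(Check on "monarch": → "rchmona" → "narchmo" ✓)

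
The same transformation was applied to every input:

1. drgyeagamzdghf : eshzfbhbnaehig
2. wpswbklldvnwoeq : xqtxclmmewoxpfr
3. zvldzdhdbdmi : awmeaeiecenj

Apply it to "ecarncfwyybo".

fdbsodgxzzcp

In each case the input is transformed by: shift every letter 1 place forward in the alphabet (wrapping around).
Applying that to "ecarncfwyybo" gives "fdbsodgxzzcp".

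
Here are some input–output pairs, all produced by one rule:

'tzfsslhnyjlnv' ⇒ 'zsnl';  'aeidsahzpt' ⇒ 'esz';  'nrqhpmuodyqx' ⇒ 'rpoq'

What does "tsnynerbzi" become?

The rule is to keep one character in every 3, starting at position 2 (positions 2nd, 5th, 8th, ...).
For "tsnynerbzi" the result is "snb".

snb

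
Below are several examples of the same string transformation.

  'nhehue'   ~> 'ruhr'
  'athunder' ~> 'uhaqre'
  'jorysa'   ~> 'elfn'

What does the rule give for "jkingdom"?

vatqbz

The pattern: delete the first 2 characters, then shift every letter 13 places forward in the alphabet (wrapping around) — i.e. ROT13.
Applying both steps to "jkingdom": "ingdom", then "vatqbz".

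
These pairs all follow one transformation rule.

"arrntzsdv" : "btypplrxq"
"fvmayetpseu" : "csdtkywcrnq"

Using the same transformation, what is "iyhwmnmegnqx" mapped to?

ovgwfuklkcel

What's happening: move the last 2 characters to the front (rotate right by 2), then shift every letter 2 places backward in the alphabet (wrapping around).
Applying both steps to "iyhwmnmegnqx": "qxiyhwmnmegn", then "ovgwfuklkcel".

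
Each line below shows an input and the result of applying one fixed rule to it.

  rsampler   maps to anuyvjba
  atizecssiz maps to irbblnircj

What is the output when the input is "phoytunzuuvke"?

Rule — shift every letter 9 places forward in the alphabet (wrapping around), then reverse the string.
Working it through for "phoytunzuuvke": intermediate "yqxhcdwiddetn", final "nteddiwdchxqy".

nteddiwdchxqy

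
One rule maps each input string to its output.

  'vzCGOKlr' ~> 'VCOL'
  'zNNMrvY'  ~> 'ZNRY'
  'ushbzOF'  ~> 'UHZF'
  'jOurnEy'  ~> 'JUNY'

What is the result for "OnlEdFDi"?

OLDD

The pattern: keep every other character starting from the first (positions 1st, 3rd, 5th, ...), then convert every letter to uppercase.
Working it through for "OnlEdFDi": intermediate "OldD", final "OLDD".
(Check on "jOurnEy": → "juny" → "JUNY" ✓)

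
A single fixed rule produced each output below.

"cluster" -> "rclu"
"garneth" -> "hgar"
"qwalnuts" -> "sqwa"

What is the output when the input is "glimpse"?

egli

The rule is to move the last character to the front, then keep only the first 4 characters.
Working it through for "glimpse": intermediate "eglimps", final "egli".
(Check on "garneth": → "hgarnet" → "hgar" ✓)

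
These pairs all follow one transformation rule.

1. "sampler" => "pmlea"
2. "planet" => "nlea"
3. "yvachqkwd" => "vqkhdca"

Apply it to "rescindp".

The rule is to sort the characters into reverse alphabetical order, then delete the first 2 characters.
Doing the same to "rescindp": "pniedc".

pniedc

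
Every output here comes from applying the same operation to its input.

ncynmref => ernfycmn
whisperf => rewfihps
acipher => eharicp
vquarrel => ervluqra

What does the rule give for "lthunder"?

edlrhtnu

Rule — move the last 3 characters to the front (rotate right by 3), then swap each adjacent pair of characters (1↔2, 3↔4, ...).
So "lthunder" becomes "edlrhtnu".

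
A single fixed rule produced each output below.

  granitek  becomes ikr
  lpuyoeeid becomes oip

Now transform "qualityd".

What's happening: keep one character in every 3, starting at position 2 (positions 2nd, 5th, 8th, ...), then move the first character to the end.
Applying both steps to "qualityd": "uid", then "idu".

idu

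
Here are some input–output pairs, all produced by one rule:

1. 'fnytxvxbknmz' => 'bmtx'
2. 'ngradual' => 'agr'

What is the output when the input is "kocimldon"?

Rule — sort the characters into alphabetical order, then keep one character in every 3, starting at position 1 (positions 1st, 4th, 7th, ...).
On "kocimldon": the first step gives "cdiklmnoo", and the second then gives "ckn".

ckn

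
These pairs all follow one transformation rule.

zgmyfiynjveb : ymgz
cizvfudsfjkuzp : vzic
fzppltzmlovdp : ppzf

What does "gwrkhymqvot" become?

Rule — reverse the string, then keep only the last 4 characters.
Applying both steps to "gwrkhymqvot": "tovqmyhkrwg", then "krwg".

krwg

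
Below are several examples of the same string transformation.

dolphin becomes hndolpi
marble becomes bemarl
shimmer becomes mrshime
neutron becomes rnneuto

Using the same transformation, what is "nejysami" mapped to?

Looking at the pairs, the operation is to move the last 2 characters to the front (rotate right by 2), then swap the first and last characters.
Starting from "nejysami": after the first operation, "minejysa"; after the second, "ainejysm".

ainejysm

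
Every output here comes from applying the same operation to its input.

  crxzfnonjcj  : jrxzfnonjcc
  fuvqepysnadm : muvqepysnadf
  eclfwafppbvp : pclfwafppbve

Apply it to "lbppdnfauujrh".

Looking at the pairs, the operation is to swap the first and last characters.
Applying that to "lbppdnfauujrh" gives "hbppdnfauujrl".

hbppdnfauujrl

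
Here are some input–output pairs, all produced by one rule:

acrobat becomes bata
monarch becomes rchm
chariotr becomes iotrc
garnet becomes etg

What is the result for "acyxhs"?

hsa

What's happening: move the first character to the end, then delete the first 3 characters.
On "acyxhs": the first step gives "cyxhsa", and the second then gives "hsa".
(Check on "chariotr": → "hariotrc" → "iotrc" ✓)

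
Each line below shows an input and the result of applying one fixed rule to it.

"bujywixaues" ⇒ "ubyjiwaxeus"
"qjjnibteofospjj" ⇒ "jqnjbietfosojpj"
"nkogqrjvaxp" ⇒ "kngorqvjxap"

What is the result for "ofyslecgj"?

fosyelgcj

The rule is to swap each adjacent pair of characters (1↔2, 3↔4, ...).
So "ofyslecgj" becomes "fosyelgcj".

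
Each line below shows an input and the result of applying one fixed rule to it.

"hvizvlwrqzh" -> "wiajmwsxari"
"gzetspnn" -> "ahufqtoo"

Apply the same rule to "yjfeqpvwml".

What's happening: swap each adjacent pair of characters (1↔2, 3↔4, ...), then shift every letter 1 place forward in the alphabet (wrapping around).
Doing the same to "yjfeqpvwml": "kzfgqrxwmn".

kzfgqrxwmn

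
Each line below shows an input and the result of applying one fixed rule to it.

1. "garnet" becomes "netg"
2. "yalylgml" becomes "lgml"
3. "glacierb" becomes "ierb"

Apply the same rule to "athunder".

nder

The pattern: swap the front and back halves of the string, then keep only the first 4 characters.
Doing the same to "athunder": "nder".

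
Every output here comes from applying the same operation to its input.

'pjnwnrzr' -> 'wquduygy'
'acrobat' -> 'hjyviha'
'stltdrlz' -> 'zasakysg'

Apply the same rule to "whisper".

dopzwly

The pattern: shift every letter 7 places forward in the alphabet (wrapping around).
For "whisper" the result is "dopzwly".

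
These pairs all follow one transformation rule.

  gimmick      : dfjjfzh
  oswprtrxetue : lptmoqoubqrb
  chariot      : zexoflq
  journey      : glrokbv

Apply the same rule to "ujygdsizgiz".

rgvdapfwdfw

Rule — shift every letter 3 places backward in the alphabet (wrapping around).
So "ujygdsizgiz" becomes "rgvdapfwdfw".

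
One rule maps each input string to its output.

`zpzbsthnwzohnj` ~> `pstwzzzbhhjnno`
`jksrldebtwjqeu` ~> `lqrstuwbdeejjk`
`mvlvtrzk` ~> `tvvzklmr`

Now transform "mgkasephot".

mopstaeghk

In each case the input is transformed by: sort the characters into alphabetical order, then swap the front and back halves of the string.
Working it through for "mgkasephot": intermediate "aeghkmopst", final "mopstaeghk".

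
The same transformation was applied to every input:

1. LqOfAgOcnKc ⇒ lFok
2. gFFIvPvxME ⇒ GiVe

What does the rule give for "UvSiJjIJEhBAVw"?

uIiHv

The transformation: keep one character in every 3, starting at position 1 (positions 1st, 4th, 7th, ...), then flip the case of every letter.
On "UvSiJjIJEhBAVw": the first step gives "UiIhV", and the second then gives "uIiHv".
(Check on "LqOfAgOcnKc": → "LfOK" → "lFok" ✓)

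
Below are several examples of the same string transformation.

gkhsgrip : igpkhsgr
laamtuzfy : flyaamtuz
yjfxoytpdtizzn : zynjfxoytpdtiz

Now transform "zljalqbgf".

gzfljalqb

Looking at the pairs, the operation is to swap the first and last characters, then move the last 2 characters to the front (rotate right by 2).
On "zljalqbgf": the first step gives "fljalqbgz", and the second then gives "gzfljalqb".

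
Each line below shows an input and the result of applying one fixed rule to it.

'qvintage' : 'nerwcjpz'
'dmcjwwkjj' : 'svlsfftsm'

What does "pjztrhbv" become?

In each case the input is transformed by: shift every letter 9 places forward in the alphabet (wrapping around), then swap the first and last characters.
"pjztrhbv" → "ysicaqke" → "esicaqky".

esicaqky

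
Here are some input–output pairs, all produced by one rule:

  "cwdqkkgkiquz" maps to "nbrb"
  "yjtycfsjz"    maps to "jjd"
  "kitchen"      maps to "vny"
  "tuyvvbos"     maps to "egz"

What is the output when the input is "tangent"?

Rule — shift every letter 11 places forward in the alphabet (wrapping around), then keep one character in every 3, starting at position 1 (positions 1st, 4th, 7th, ...).
"tangent" → "elyrpye" → "ere".

ere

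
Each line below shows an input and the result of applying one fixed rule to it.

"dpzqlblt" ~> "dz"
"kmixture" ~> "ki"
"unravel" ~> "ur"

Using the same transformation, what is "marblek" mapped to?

In each case the input is transformed by: keep every other character starting from the first (positions 1st, 3rd, 5th, ...), then delete the last 2 characters.
Starting from "marblek": after the first operation, "mrlk"; after the second, "mr".

mr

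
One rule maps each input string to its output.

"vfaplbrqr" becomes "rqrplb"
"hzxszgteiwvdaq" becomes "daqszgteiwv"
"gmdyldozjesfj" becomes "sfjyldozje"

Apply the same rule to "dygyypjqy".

In each case the input is transformed by: delete the first 3 characters, then move the last 3 characters to the front (rotate right by 3).
For "dygyypjqy", step one produces "yypjqy"; step two turns that into "jqyyyp".

jqyyyp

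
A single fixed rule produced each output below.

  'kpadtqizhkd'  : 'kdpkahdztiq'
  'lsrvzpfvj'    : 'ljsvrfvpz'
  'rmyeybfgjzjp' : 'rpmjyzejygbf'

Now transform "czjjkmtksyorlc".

The rule is to take characters alternately from the front and the back (1st, last, 2nd, 2nd-last, ...).
For "czjjkmtksyorlc" the result is "cczljrjokymstk".

cczljrjokymstk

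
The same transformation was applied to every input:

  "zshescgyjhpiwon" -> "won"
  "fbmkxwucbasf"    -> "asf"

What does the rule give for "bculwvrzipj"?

What's happening: keep only the last 3 characters.
Doing the same to "bculwvrzipj": "ipj".

ipj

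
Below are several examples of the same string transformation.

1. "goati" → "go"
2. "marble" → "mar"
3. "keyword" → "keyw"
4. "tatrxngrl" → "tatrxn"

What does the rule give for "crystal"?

Each output is the input with this applied: delete the last 3 characters.
"crystal" → "crys".

crys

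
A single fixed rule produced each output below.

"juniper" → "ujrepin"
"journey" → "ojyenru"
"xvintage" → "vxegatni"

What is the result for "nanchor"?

The pattern: reverse the string, then move the last 2 characters to the front (rotate right by 2).
Applying that to "nanchor" gives "anrohcn".

anrohcn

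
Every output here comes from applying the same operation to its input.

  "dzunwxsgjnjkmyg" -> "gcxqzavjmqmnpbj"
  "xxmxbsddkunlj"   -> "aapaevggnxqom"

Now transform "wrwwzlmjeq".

Each output is the input with this applied: shift every letter 3 places forward in the alphabet (wrapping around).
On "wrwwzlmjeq" that produces "zuzzcopmht".

zuzzcopmht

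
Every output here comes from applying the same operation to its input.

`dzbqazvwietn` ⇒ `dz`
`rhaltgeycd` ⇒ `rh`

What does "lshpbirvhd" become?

ls

The rule is to keep only the first 2 characters.
Doing the same to "lshpbirvhd": "ls".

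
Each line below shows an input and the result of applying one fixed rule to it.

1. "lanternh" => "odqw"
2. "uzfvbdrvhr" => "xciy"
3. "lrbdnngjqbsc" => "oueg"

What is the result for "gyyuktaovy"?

The pattern: shift every letter 3 places forward in the alphabet (wrapping around), then keep only the first 4 characters.
Applying both steps to "gyyuktaovy": "jbbxnwdryb", then "jbbx".

jbbx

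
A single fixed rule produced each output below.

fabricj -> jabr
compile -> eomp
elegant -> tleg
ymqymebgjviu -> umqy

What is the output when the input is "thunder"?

rhun

In each case the input is transformed by: swap the first and last characters, then keep only the first 4 characters.
On "thunder": the first step gives "rhundet", and the second then gives "rhun".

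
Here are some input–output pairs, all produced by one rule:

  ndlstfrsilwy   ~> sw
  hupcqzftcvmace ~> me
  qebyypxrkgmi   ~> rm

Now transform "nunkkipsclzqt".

Looking at the pairs, the operation is to keep one character in every 3, starting at position 2 (positions 2nd, 5th, 8th, ...), then keep only the last 2 characters.
Working it through for "nunkkipsclzqt": intermediate "uksz", final "sz".
(Check on "qebyypxrkgmi": → "eyrm" → "rm" ✓)

sz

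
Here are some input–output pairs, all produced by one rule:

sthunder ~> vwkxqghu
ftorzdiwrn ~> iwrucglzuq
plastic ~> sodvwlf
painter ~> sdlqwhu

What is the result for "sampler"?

In each case the input is transformed by: shift every letter 3 places forward in the alphabet (wrapping around).
Doing the same to "sampler": "vdpsohu".

vdpsohu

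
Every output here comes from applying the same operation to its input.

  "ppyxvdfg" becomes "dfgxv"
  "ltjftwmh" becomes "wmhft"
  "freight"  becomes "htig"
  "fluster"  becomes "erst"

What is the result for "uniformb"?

Looking at the pairs, the operation is to delete the first 3 characters, then move the first 2 characters to the end (rotate left by 2).
Starting from "uniformb": after the first operation, "formb"; after the second, "rmbfo".

rmbfo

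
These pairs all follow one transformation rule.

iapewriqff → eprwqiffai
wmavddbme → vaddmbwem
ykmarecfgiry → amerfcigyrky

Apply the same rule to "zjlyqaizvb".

Each output is the input with this applied: move the first 2 characters to the end (rotate left by 2), then swap each adjacent pair of characters (1↔2, 3↔4, ...).
Starting from "zjlyqaizvb": after the first operation, "lyqaizvbzj"; after the second, "ylaqzibvjz".
(Check on "ykmarecfgiry": → "marecfgiryyk" → "amerfcigyrky" ✓)

ylaqzibvjz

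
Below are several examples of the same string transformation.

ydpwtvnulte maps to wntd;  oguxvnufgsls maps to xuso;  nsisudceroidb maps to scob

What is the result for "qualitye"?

The pattern: move the first 2 characters to the end (rotate left by 2), then keep one character in every 3, starting at position 2 (positions 2nd, 5th, 8th, ...).
"qualitye" → "alityequ" → "lyu".

lyu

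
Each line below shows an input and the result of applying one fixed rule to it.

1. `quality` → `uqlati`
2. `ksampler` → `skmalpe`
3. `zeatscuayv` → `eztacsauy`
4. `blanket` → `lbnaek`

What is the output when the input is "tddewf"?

Rule — delete the last character, then swap each adjacent pair of characters (1↔2, 3↔4, ...).
"tddewf" → "tddew" → "dtedw".

dtedw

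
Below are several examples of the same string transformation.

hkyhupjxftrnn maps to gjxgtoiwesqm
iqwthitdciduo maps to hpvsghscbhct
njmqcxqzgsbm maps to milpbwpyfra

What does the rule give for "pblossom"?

The transformation: shift every letter 1 place backward in the alphabet (wrapping around), then delete the last character.
Applying both steps to "pblossom": "oaknrrnl", then "oaknrrn".

oaknrrn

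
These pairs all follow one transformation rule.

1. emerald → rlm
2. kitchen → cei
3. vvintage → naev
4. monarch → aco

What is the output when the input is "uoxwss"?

wso

In each case the input is transformed by: keep every other character starting from the second (positions 2nd, 4th, 6th, ...), then move the first character to the end.
On "uoxwss": the first step gives "ows", and the second then gives "wso".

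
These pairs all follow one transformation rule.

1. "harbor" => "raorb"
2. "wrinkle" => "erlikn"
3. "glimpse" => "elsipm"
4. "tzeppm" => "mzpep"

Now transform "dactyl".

layct

In each case the input is transformed by: take characters alternately from the front and the back (1st, last, 2nd, 2nd-last, ...), then delete the first character.
On "dactyl": the first step gives "dlayct", and the second then gives "layct".
(Check on "harbor": → "hraorb" → "raorb" ✓)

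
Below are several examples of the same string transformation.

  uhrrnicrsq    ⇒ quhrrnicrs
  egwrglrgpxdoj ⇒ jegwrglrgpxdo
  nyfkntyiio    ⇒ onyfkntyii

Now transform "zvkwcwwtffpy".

The rule is to move the last character to the front.
On "zvkwcwwtffpy" that produces "yzvkwcwwtffp".

yzvkwcwwtffp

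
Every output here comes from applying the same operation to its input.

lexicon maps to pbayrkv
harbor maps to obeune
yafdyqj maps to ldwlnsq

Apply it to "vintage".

ntrivag

Looking at the pairs, the operation is to shift every letter 13 places forward in the alphabet (wrapping around) — i.e. ROT13, then move the last 3 characters to the front (rotate right by 3).
For "vintage", step one produces "ivagntr"; step two turns that into "ntrivag".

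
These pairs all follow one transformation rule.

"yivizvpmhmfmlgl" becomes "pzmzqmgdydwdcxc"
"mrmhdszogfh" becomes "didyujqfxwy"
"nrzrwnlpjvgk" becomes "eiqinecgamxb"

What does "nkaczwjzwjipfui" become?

Rule — shift every letter 9 places backward in the alphabet (wrapping around).
So "nkaczwjzwjipfui" becomes "ebrtqnaqnazgwlz".

ebrtqnaqnazgwlz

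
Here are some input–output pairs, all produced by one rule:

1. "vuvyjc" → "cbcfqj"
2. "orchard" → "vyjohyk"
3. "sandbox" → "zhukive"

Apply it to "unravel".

The rule is to shift every letter 7 places forward in the alphabet (wrapping around).
"unravel" → "buyhcls".

buyhcls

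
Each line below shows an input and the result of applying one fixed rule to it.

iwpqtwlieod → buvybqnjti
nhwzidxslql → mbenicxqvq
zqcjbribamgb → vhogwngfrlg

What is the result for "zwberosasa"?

bgjwtxfxf

The transformation: delete the first character, then shift every letter 5 places forward in the alphabet (wrapping around).
"zwberosasa" → "bgjwtxfxf".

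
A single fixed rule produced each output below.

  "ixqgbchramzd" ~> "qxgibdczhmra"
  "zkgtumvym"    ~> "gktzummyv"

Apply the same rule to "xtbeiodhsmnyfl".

The transformation: move the first 2 characters to the end (rotate left by 2), then take characters alternately from the front and the back (1st, last, 2nd, 2nd-last, ...).
Applying both steps to "xtbeiodhsmnyfl": "beiodhsmnyflxt", then "btexilofdyhnsm".
(Check on "ixqgbchramzd": → "qgbchramzdix" → "qxgibdczhmra" ✓)

btexilofdyhnsm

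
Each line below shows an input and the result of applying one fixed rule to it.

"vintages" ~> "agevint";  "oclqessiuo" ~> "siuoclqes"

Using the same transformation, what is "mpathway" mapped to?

What's happening: delete the last character, then move the last 3 characters to the front (rotate right by 3).
"mpathway" → "mpathwa" → "hwampat".

hwampat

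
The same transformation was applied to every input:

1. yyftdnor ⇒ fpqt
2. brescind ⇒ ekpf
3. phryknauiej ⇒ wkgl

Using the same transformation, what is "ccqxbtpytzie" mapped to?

vbkg

Looking at the pairs, the operation is to shift every letter 2 places forward in the alphabet (wrapping around), then keep only the last 4 characters.
So "ccqxbtpytzie" becomes "vbkg".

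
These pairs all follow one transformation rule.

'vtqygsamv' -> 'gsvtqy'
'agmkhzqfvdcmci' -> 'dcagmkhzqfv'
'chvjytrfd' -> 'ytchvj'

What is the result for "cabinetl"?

Each output is the input with this applied: delete the last 3 characters, then move the last 2 characters to the front (rotate right by 2).
On "cabinetl": the first step gives "cabin", and the second then gives "incab".
(Check on "agmkhzqfvdcmci": → "agmkhzqfvdc" → "dcagmkhzqfv" ✓)

incab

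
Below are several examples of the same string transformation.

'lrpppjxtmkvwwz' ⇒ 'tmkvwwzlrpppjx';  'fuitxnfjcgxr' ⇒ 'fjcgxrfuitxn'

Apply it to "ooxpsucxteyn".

cxteynooxpsu

In each case the input is transformed by: swap the front and back halves of the string.
So "ooxpsucxteyn" becomes "cxteynooxpsu".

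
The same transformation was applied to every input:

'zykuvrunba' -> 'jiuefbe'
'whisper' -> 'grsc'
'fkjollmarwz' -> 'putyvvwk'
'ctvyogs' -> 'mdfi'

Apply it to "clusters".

Rule — shift every letter 10 places forward in the alphabet (wrapping around), then delete the last 3 characters.
Starting from "clusters": after the first operation, "mvecdobc"; after the second, "mvecd".
(Check on "zykuvrunba": → "jiuefbexlk" → "jiuefbe" ✓)

mvecd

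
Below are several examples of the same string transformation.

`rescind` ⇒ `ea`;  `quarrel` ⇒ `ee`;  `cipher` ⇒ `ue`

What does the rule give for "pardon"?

The transformation: shift every letter 13 places forward in the alphabet (wrapping around) — i.e. ROT13, then keep only the vowels.
"pardon" → "cneqba" → "ea".

ea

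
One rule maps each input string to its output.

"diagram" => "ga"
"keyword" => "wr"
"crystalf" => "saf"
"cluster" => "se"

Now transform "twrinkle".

ike

The rule is to delete the first 2 characters, then keep every other character starting from the second (positions 2nd, 4th, 6th, ...).
For "twrinkle", step one produces "rinkle"; step two turns that into "ike".
(Check on "crystalf": → "ystalf" → "saf" ✓)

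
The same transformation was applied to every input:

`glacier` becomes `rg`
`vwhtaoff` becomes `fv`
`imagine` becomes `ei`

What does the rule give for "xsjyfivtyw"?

Looking at the pairs, the operation is to move the first character to the end, then keep only the last 2 characters.
For "xsjyfivtyw", step one produces "sjyfivtywx"; step two turns that into "wx".

wx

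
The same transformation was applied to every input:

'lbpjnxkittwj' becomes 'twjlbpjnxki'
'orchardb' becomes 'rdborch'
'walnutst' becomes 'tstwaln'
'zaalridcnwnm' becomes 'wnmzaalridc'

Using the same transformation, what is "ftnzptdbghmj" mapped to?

What's happening: move the last 3 characters to the front (rotate right by 3), then delete the last character.
For "ftnzptdbghmj" the result is "hmjftnzptdb".

hmjftnzptdb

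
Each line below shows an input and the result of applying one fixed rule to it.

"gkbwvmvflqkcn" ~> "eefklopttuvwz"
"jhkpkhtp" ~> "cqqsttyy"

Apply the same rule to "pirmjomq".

Looking at the pairs, the operation is to shift every letter 9 places forward in the alphabet (wrapping around), then sort the characters into alphabetical order.
"pirmjomq" → "arsvvxyz".

arsvvxyz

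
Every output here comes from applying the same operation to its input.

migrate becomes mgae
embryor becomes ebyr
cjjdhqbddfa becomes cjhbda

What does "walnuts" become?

wlus

The pattern: keep every other character starting from the first (positions 1st, 3rd, 5th, ...).
On "walnuts" that produces "wlus".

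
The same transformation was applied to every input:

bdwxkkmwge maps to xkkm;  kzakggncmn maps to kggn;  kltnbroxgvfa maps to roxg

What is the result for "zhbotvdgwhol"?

vdgw

Looking at the pairs, the operation is to delete the last 3 characters, then keep only the last 4 characters.
Working it through for "zhbotvdgwhol": intermediate "zhbotvdgw", final "vdgw".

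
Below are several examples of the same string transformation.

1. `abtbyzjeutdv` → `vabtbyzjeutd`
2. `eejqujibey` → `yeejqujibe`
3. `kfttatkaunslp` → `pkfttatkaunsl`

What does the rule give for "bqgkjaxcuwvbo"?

The transformation: move the last character to the front.
On "bqgkjaxcuwvbo" that produces "obqgkjaxcuwvb".

obqgkjaxcuwvb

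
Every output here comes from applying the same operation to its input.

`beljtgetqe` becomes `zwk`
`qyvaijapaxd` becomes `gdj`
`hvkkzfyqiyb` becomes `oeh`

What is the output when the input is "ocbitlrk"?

rxq

Each output is the input with this applied: shift every letter 6 places forward in the alphabet (wrapping around), then keep only the last 3 characters.
"ocbitlrk" → "uihozrxq" → "rxq".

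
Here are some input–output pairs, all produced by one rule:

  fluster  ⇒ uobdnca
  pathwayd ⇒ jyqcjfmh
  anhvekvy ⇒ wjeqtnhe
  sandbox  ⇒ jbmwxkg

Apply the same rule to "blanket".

In each case the input is transformed by: swap each adjacent pair of characters (1↔2, 3↔4, ...), then shift every letter 9 places forward in the alphabet (wrapping around).
Working it through for "blanket": intermediate "lbnaekt", final "ukwjntc".

ukwjntc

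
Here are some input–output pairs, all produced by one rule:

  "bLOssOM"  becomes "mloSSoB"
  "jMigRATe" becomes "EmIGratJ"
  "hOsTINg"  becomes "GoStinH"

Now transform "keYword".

DEyWORK

The transformation: swap the first and last characters, then flip the case of every letter.
Working it through for "keYword": intermediate "deYwork", final "DEyWORK".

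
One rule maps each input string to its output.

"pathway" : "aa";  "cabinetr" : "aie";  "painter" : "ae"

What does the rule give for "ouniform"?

Looking at the pairs, the operation is to keep every other character starting from the second (positions 2nd, 4th, 6th, ...), then keep only the vowels.
Applying both steps to "ouniform": "uiom", then "uio".
(Check on "pathway": → "aha" → "aa" ✓)

uio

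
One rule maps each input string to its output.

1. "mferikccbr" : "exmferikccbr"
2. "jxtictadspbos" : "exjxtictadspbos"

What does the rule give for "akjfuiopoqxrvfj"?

exakjfuiopoqxrvfj

The transformation: prepend "ex".
Applying that to "akjfuiopoqxrvfj" gives "exakjfuiopoqxrvfj".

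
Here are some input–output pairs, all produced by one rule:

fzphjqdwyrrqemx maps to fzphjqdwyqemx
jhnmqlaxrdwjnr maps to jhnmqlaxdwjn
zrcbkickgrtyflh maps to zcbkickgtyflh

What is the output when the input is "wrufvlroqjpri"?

wufvloqjpi

Rule — remove every "r".
So "wrufvlroqjpri" becomes "wufvloqjpi".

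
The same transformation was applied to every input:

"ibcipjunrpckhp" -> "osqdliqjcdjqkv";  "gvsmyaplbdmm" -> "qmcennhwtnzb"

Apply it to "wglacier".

djfsxhmb

Looking at the pairs, the operation is to shift every letter 1 place forward in the alphabet (wrapping around), then swap the front and back halves of the string.
Doing the same to "wglacier": "djfsxhmb".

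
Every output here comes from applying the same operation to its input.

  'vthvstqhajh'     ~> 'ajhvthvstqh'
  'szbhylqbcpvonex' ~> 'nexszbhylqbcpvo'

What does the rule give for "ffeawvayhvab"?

The pattern: move the last 3 characters to the front (rotate right by 3).
"ffeawvayhvab" → "vabffeawvayh".

vabffeawvayh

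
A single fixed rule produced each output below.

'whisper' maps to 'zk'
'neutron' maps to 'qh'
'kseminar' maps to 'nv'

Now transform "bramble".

In each case the input is transformed by: shift every letter 3 places forward in the alphabet (wrapping around), then keep only the first 2 characters.
Working it through for "bramble": intermediate "eudpeoh", final "eu".

eu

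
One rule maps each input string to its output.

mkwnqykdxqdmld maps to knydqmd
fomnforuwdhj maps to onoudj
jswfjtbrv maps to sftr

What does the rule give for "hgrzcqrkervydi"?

What's happening: keep every other character starting from the second (positions 2nd, 4th, 6th, ...).
Applying that to "hgrzcqrkervydi" gives "gzqkryi".

gzqkryi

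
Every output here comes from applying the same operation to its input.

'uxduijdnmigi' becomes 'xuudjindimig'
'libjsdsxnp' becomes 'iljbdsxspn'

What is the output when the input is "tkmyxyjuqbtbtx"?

The pattern: swap each adjacent pair of characters (1↔2, 3↔4, ...).
For "tkmyxyjuqbtbtx" the result is "ktymyxujbqbtxt".

ktymyxujbqbtxt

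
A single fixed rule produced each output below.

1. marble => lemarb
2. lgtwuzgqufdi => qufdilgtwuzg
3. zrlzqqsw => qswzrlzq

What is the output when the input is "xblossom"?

somxblos

What's happening: swap the front and back halves of the string, then move the first character to the end.
"xblossom" → "ssomxblo" → "somxblos".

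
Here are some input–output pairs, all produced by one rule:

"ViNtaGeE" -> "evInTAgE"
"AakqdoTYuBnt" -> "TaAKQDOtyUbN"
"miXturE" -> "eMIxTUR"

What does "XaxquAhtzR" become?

Looking at the pairs, the operation is to move the last character to the front, then flip the case of every letter.
"XaxquAhtzR" → "RXaxquAhtz" → "rxAXQUaHTZ".

rxAXQUaHTZ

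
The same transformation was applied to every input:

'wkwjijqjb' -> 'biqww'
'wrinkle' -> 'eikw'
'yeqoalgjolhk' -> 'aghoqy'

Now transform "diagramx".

Each output is the input with this applied: keep every other character starting from the first (positions 1st, 3rd, 5th, ...), then sort the characters into alphabetical order.
Applying both steps to "diagramx": "darm", then "admr".
(Check on "wkwjijqjb": → "wwiqb" → "biqww" ✓)

admr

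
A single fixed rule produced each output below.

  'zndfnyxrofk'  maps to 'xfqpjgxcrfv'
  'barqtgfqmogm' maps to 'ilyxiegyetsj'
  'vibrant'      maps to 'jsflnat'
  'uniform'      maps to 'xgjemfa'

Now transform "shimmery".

Looking at the pairs, the operation is to shift every letter 8 places backward in the alphabet (wrapping around), then move the first 3 characters to the end (rotate left by 3).
For "shimmery" the result is "eewjqkza".
(Check on "barqtgfqmogm": → "tsjilyxiegye" → "ilyxiegyetsj" ✓)

eewjqkza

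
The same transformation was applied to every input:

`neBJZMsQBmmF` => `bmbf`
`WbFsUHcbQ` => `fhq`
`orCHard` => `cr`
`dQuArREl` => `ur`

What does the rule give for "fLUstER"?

ue

Rule — keep one character in every 3, starting at position 3 (positions 3rd, 6th, 9th, ...), then convert every letter to lowercase.
On "fLUstER": the first step gives "UE", and the second then gives "ue".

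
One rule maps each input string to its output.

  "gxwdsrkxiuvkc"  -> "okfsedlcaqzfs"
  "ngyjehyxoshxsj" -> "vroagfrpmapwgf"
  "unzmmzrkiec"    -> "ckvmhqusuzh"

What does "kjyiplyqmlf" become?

snrtguqyxgt

What's happening: take characters alternately from the front and the back (1st, last, 2nd, 2nd-last, ...), then shift every letter 8 places forward in the alphabet (wrapping around).
Starting from "kjyiplyqmlf": after the first operation, "kfjlymiqpyl"; after the second, "snrtguqyxgt".
(Check on "ngyjehyxoshxsj": → "njgsyxjheshoyx" → "vroagfrpmapwgf" ✓)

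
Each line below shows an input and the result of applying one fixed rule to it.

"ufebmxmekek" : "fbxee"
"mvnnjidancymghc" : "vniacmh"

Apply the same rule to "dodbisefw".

obsf

The rule is to keep every other character starting from the second (positions 2nd, 4th, 6th, ...).
On "dodbisefw" that produces "obsf".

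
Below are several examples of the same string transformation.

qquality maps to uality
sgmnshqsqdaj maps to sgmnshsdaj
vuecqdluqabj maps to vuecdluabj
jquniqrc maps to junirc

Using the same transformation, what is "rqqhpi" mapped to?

rhpi

Each output is the input with this applied: remove every "q".
For "rqqhpi" the result is "rhpi".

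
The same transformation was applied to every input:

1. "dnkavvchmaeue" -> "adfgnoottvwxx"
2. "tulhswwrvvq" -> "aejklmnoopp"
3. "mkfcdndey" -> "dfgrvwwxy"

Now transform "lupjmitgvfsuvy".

bcefilmnnooryz

Rule — shift every letter 7 places backward in the alphabet (wrapping around), then sort the characters into alphabetical order.
"lupjmitgvfsuvy" → "enicfbmzoylnor" → "bcefilmnnooryz".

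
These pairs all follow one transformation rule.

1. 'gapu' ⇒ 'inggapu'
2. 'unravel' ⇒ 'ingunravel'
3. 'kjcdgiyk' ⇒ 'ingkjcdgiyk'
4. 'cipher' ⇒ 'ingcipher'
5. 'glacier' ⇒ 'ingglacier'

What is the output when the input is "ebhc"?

ingebhc

Each output is the input with this applied: prepend "ing".
So "ebhc" becomes "ingebhc".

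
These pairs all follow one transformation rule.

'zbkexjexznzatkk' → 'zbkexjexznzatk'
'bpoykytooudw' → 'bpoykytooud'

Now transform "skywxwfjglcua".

The rule is to delete the last character.
On "skywxwfjglcua" that produces "skywxwfjglcu".

skywxwfjglcu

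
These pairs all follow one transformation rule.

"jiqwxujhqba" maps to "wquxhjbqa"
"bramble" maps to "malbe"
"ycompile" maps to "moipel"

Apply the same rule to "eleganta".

genaat

The pattern: delete the first 2 characters, then swap each adjacent pair of characters (1↔2, 3↔4, ...).
Doing the same to "eleganta": "genaat".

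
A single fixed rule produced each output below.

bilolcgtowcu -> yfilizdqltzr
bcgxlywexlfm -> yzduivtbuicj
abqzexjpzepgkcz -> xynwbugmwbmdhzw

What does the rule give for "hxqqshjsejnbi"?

eunnpegpbgkyf

Rule — shift every letter 3 places backward in the alphabet (wrapping around).
For "hxqqshjsejnbi" the result is "eunnpegpbgkyf".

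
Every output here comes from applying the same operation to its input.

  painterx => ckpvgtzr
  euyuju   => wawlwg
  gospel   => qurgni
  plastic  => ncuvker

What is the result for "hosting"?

quvkpij

The transformation: move the first character to the end, then shift every letter 2 places forward in the alphabet (wrapping around).
"hosting" → "quvkpij".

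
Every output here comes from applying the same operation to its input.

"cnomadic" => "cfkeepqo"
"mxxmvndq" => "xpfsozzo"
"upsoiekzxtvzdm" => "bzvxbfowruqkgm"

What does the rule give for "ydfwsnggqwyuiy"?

In each case the input is transformed by: shift every letter 2 places forward in the alphabet (wrapping around), then swap the front and back halves of the string.
Applying both steps to "ydfwsnggqwyuiy": "afhyupiisyawka", then "isyawkaafhyupi".

isyawkaafhyupi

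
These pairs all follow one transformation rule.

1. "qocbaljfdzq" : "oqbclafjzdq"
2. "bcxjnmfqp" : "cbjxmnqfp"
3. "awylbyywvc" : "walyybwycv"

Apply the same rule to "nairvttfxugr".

The rule is to swap each adjacent pair of characters (1↔2, 3↔4, ...).
So "nairvttfxugr" becomes "anritvftuxrg".

anritvftuxrg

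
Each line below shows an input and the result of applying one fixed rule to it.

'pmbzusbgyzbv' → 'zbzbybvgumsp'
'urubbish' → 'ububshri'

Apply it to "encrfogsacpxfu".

xaucscrepfofng

Each output is the input with this applied: sort the characters into reverse alphabetical order, then take characters alternately from the front and the back (1st, last, 2nd, 2nd-last, ...).
On "encrfogsacpxfu": the first step gives "xusrpongffecca", and the second then gives "xaucscrepfofng".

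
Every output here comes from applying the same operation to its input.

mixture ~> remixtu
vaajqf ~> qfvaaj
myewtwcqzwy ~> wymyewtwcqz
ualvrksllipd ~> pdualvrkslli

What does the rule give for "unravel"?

elunrav

Each output is the input with this applied: move the last 2 characters to the front (rotate right by 2).
So "unravel" becomes "elunrav".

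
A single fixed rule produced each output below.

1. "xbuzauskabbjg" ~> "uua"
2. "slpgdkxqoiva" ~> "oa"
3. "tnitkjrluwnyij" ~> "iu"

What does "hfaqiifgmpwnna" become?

The pattern: keep one character in every 3, starting at position 3 (positions 3rd, 6th, 9th, ...), then keep only the vowels.
For "hfaqiifgmpwnna" the result is "ai".

ai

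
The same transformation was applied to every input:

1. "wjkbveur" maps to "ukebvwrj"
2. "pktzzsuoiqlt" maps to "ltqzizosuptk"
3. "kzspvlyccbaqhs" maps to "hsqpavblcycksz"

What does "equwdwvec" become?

Looking at the pairs, the operation is to take characters alternately from the front and the back (1st, last, 2nd, 2nd-last, ...), then move the first 3 characters to the end (rotate left by 3).
Applying both steps to "equwdwvec": "ecqeuvwwd", then "euvwwdecq".

euvwwdecq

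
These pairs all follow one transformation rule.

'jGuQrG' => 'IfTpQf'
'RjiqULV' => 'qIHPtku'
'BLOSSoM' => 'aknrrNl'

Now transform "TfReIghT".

The rule is to shift every letter 1 place backward in the alphabet (wrapping around), then flip the case of every letter.
Applying both steps to "TfReIghT": "SeQdHfgS", then "sEqDhFGs".

sEqDhFGs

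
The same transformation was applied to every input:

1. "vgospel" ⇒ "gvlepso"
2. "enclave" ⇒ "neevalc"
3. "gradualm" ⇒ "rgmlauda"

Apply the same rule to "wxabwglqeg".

xwgeqlgwba

The transformation: reverse the string, then move the last 2 characters to the front (rotate right by 2).
For "wxabwglqeg", step one produces "geqlgwbaxw"; step two turns that into "xwgeqlgwba".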